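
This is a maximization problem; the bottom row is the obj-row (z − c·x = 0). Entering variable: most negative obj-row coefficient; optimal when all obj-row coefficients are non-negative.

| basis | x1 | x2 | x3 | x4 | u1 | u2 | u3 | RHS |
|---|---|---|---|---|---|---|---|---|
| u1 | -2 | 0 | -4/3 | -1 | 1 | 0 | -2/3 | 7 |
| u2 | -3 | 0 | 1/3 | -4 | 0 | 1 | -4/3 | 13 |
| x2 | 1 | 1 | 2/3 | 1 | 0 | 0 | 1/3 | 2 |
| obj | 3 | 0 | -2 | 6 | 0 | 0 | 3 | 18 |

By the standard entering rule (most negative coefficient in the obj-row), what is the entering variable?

Negative obj-row entries: x3: -2.
The most negative is -2 in column x3, so x3 enters.

x3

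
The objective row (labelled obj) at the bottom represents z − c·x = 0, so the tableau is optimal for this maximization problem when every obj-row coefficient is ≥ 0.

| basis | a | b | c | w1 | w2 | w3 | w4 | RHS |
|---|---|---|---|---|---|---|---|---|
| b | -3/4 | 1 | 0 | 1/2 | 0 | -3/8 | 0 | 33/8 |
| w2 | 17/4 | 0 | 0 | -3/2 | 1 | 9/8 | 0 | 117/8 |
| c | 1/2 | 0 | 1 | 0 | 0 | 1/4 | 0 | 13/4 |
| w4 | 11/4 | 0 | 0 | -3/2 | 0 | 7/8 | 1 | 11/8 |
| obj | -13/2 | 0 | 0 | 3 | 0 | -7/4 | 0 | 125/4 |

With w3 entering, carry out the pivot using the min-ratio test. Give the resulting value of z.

34

Ratio test on column w3 — row 1: entry -3/8 ≤ 0; row 2: (117/8)/(9/8) = 13; row 3: (13/4)/(1/4) = 13; row 4: (11/8)/(7/8) = 11/7. Minimum is 11/7 at row 4 (w4 leaves); pivot element 7/8.
Pivot on row 4; the obj-row RHS becomes 125/4 − (-7/4)·(11/7) = 34.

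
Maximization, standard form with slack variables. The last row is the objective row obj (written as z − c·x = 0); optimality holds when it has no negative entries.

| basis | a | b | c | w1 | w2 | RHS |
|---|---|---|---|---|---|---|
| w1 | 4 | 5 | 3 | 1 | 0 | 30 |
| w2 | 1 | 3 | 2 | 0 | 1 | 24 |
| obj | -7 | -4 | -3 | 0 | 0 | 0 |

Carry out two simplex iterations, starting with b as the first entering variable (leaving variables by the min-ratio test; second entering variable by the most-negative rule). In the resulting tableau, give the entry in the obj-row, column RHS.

105/2

Ratio test on column b — row 1: 30/5 = 6; row 2: 24/3 = 8. Minimum is 6 at row 1 (w1 leaves); pivot element 5.
Divide row 1 by 5; eliminate column b from the other rows.
Second iteration: most negative obj-row entry is -19/5 in column a, so a enters.
Ratio test on column a — row 1: 6/(4/5) = 15/2; row 2: entry -7/5 ≤ 0. Minimum is 15/2 at row 1 (b leaves); pivot element 4/5.
Divide row 1 by 4/5; eliminate column a from the other rows.
After both pivots, the entry at the obj-row, column RHS is 105/2.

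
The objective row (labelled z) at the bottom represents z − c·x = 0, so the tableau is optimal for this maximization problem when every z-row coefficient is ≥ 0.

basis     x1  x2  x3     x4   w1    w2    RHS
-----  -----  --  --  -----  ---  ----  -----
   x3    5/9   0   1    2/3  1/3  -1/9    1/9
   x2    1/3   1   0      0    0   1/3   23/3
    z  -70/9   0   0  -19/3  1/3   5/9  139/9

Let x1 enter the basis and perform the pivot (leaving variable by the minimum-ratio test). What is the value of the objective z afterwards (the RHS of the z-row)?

Ratio test on column x1 — row 1: (1/9)/(5/9) = 1/5; row 2: (23/3)/(1/3) = 23. Minimum is 1/5 at row 1 (x3 leaves); pivot element 5/9.
Pivot on row 1; the z-row RHS becomes 139/9 − (-70/9)·(1/5) = 17.

17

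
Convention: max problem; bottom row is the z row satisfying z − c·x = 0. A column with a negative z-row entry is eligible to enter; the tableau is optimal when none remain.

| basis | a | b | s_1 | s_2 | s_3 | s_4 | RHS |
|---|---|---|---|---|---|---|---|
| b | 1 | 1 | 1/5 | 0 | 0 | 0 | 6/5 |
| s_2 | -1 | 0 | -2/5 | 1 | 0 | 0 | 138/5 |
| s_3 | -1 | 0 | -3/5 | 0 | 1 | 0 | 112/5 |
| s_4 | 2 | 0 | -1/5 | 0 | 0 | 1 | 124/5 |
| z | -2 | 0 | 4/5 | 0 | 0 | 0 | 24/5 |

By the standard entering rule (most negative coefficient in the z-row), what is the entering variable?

Negative z-row entries: a: -2.
The most negative is -2 in column a, so a enters.

a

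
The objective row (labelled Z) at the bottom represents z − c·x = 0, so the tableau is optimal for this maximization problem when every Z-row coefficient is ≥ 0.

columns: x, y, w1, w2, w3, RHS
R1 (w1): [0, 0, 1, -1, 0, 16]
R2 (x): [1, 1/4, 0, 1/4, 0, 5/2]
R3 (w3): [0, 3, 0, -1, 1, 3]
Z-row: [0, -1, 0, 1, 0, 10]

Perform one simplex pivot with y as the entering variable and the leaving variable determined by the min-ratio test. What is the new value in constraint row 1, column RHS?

16

Ratio test on column y — row 1: entry 0 ≤ 0; row 2: (5/2)/(1/4) = 10; row 3: 3/3 = 1. Minimum is 1 at row 3 (w3 leaves); pivot element 3.
Divide row 3 by 3; eliminate column y from the other rows.
Row 1 update in column RHS: 16 − 0·1 = 16.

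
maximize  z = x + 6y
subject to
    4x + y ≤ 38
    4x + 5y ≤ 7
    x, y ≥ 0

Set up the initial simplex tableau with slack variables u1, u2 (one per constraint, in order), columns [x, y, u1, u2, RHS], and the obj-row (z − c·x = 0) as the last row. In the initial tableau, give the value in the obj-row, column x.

The obj-row carries the negated objective coefficients: the x entry is -1.

-1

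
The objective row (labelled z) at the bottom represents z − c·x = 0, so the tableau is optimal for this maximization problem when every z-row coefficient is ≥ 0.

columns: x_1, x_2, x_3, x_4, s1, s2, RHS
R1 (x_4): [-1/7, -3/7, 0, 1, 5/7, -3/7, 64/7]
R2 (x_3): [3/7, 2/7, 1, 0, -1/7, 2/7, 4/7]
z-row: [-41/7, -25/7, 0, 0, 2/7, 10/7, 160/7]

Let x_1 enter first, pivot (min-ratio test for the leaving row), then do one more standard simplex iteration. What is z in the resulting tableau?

Ratio test on column x_1 — row 1: entry -1/7 ≤ 0; row 2: (4/7)/(3/7) = 4/3. Minimum is 4/3 at row 2 (x_3 leaves); pivot element 3/7.
Pivot on row 2; the z-row RHS becomes 160/7 − (-41/7)·(4/3) = 92/3.
Next entering variable (most negative z-row entry -5/3): s1.
Ratio test on column s1 — row 1: (28/3)/(2/3) = 14; row 2: entry -1/3 ≤ 0. Minimum is 14 at row 1 (x_4 leaves); pivot element 2/3.
After the second pivot the z-row RHS is 92/3 − (-5/3)·14 = 54.

54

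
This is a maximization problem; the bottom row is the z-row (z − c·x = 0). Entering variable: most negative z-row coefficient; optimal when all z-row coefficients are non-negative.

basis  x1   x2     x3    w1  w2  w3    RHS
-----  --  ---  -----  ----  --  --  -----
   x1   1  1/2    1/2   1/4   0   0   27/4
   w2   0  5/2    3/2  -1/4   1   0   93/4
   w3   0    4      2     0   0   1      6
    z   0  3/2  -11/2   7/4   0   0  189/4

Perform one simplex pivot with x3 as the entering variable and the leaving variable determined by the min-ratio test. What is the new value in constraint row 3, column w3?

1/2

Ratio test on column x3 — row 1: (27/4)/(1/2) = 27/2; row 2: (93/4)/(3/2) = 31/2; row 3: 6/2 = 3. Minimum is 3 at row 3 (w3 leaves); pivot element 2.
Divide row 3 by 2; eliminate column x3 from the other rows.
In the new row 3, the w3 entry is the old entry divided by the pivot: 1/2 = 1/2.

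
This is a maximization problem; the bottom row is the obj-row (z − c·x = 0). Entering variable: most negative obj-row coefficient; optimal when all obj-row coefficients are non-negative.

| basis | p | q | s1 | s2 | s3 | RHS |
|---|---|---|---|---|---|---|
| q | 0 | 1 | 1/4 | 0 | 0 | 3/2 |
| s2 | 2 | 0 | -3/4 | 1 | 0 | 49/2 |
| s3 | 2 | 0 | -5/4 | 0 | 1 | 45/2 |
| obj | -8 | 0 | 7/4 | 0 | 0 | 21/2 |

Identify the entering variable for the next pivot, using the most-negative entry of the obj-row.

p

Negative obj-row entries: p: -8.
The most negative is -8 in column p, so p enters.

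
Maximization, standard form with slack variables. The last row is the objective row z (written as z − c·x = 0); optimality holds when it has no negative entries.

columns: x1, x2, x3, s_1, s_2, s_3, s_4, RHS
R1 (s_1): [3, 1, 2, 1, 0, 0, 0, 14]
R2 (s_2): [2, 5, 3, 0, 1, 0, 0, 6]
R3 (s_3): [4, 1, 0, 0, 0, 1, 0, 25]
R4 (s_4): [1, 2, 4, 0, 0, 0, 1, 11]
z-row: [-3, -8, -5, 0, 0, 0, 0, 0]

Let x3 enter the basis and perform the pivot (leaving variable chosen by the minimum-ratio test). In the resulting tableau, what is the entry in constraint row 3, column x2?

Ratio test on column x3 — row 1: 14/2 = 7; row 2: 6/3 = 2; row 3: entry 0 ≤ 0; row 4: 11/4 = 11/4. Minimum is 2 at row 2 (s_2 leaves); pivot element 3.
Divide row 2 by 3; eliminate column x3 from the other rows.
Row 3 update in column x2: 1 − 0·(5/3) = 1.

1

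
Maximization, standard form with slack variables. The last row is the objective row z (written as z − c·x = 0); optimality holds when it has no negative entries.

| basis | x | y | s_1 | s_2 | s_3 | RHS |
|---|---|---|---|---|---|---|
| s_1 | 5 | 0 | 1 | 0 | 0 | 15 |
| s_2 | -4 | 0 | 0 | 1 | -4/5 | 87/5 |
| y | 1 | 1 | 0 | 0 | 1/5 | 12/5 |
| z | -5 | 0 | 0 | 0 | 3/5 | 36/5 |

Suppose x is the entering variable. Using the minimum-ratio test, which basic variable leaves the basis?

y

Column x entries and ratios — s_1: 15/5 = 3; s_2: -4 ≤ 0, skip; y: (12/5)/1 = 12/5.
Smallest ratio is 12/5 in the row of y, so y leaves.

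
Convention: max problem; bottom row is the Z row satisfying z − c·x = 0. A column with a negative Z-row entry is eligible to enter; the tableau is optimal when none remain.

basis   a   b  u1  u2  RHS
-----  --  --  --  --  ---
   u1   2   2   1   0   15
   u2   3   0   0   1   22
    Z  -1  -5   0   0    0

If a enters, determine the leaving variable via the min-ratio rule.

Column a entries and ratios — u1: 15/2 = 15/2; u2: 22/3 = 22/3.
Smallest ratio is 22/3 in the row of u2, so u2 leaves.

u2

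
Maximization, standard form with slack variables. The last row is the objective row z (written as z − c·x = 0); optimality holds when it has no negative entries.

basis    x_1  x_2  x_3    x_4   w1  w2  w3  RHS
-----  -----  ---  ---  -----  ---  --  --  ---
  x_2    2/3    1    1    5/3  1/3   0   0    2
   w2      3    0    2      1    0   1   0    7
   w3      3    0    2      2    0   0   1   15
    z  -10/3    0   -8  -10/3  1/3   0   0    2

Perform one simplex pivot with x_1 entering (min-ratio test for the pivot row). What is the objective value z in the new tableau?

88/9

Ratio test on column x_1 — row 1: 2/(2/3) = 3; row 2: 7/3 = 7/3; row 3: 15/3 = 5. Minimum is 7/3 at row 2 (w2 leaves); pivot element 3.
Pivot on row 2; the z-row RHS becomes 2 − (-10/3)·(7/3) = 88/9.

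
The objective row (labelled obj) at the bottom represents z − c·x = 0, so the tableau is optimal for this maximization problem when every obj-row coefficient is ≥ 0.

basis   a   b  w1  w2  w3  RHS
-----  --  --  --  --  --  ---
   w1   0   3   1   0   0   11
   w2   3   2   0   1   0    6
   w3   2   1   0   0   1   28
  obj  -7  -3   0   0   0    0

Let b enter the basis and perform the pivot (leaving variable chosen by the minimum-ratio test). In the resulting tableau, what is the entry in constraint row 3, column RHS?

25

Ratio test on column b — row 1: 11/3 = 11/3; row 2: 6/2 = 3; row 3: 28/1 = 28. Minimum is 3 at row 2 (w2 leaves); pivot element 2.
Divide row 2 by 2; eliminate column b from the other rows.
Row 3 update in column RHS: 28 − 1·3 = 25.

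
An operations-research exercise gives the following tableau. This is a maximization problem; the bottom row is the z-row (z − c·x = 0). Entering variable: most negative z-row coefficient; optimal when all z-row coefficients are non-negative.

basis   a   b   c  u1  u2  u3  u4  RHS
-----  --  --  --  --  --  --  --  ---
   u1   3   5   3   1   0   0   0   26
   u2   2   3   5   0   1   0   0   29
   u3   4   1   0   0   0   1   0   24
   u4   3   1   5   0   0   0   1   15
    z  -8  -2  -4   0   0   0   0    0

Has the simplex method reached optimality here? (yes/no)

no

The z-row has a negative entry -8 in column a, so it is not optimal.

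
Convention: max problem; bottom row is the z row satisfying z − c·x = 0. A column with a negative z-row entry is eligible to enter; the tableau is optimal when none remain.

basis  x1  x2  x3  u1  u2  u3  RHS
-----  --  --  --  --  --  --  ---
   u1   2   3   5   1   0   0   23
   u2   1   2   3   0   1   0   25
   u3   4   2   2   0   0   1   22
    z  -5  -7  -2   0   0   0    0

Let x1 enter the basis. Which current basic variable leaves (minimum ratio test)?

Column x1 entries and ratios — u1: 23/2 = 23/2; u2: 25/1 = 25; u3: 22/4 = 11/2.
Smallest ratio is 11/2 in the row of u3, so u3 leaves.

u3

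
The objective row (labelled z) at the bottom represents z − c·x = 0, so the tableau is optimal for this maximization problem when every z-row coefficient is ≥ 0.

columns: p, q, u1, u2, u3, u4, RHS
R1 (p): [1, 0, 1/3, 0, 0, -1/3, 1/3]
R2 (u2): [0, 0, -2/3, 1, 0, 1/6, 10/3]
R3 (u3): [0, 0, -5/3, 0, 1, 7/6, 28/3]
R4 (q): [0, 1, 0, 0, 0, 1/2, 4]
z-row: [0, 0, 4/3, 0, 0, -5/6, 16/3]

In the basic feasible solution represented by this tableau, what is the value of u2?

u2 is basic (row 2); its value is the RHS of that row, 10/3.

10/3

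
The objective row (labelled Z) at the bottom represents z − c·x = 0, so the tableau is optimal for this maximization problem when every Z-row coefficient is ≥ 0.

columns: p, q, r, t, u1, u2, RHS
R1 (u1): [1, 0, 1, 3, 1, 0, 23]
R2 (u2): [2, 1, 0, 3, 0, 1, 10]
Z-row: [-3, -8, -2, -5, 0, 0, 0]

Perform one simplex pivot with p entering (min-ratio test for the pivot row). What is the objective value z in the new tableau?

Ratio test on column p — row 1: 23/1 = 23; row 2: 10/2 = 5. Minimum is 5 at row 2 (u2 leaves); pivot element 2.
Pivot on row 2; the Z-row RHS becomes 0 − (-3)·5 = 15.

15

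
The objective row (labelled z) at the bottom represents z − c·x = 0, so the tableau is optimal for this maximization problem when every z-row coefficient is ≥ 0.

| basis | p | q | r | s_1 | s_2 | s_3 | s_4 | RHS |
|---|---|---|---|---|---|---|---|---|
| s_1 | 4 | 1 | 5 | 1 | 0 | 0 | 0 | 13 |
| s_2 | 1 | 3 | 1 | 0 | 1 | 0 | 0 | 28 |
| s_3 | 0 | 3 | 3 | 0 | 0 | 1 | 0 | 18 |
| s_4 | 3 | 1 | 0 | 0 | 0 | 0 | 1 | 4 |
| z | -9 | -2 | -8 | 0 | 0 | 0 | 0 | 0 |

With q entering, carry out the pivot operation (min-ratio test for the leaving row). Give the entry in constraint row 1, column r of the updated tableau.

5

Ratio test on column q — row 1: 13/1 = 13; row 2: 28/3 = 28/3; row 3: 18/3 = 6; row 4: 4/1 = 4. Minimum is 4 at row 4 (s_4 leaves); pivot element 1.
Divide row 4 by 1; eliminate column q from the other rows.
Row 1 update in column r: 5 − 1·0 = 5.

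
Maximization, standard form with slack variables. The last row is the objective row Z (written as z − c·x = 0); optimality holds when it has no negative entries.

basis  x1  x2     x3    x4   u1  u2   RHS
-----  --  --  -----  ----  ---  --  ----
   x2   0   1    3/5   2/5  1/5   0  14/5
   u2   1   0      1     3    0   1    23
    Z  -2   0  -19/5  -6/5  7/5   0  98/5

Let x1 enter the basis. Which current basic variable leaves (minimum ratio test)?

Column x1 entries and ratios — x2: 0 ≤ 0, skip; u2: 23/1 = 23.
Smallest ratio is 23 in the row of u2, so u2 leaves.

u2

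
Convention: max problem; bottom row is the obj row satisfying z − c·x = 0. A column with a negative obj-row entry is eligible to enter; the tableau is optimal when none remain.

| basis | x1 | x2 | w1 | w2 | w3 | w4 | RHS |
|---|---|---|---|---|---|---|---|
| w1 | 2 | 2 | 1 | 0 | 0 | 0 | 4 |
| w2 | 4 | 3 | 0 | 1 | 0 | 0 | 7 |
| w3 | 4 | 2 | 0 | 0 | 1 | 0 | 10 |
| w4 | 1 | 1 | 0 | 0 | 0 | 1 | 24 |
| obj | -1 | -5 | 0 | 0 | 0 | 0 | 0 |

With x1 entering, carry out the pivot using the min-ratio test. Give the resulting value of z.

7/4

Ratio test on column x1 — row 1: 4/2 = 2; row 2: 7/4 = 7/4; row 3: 10/4 = 5/2; row 4: 24/1 = 24. Minimum is 7/4 at row 2 (w2 leaves); pivot element 4.
Pivot on row 2; the obj-row RHS becomes 0 − (-1)·(7/4) = 7/4.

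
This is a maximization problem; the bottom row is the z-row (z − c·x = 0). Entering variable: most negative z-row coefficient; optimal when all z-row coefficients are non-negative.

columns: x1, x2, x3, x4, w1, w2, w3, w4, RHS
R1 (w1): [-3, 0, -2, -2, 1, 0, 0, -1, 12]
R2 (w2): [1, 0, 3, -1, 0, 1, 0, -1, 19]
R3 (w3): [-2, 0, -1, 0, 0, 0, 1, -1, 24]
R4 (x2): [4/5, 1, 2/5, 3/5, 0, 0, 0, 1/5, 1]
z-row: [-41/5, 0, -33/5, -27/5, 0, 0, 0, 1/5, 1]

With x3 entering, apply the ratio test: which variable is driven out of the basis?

x2

Column x3 entries and ratios — w1: -2 ≤ 0, skip; w2: 19/3 = 19/3; w3: -1 ≤ 0, skip; x2: 1/(2/5) = 5/2.
Smallest ratio is 5/2 in the row of x2, so x2 leaves.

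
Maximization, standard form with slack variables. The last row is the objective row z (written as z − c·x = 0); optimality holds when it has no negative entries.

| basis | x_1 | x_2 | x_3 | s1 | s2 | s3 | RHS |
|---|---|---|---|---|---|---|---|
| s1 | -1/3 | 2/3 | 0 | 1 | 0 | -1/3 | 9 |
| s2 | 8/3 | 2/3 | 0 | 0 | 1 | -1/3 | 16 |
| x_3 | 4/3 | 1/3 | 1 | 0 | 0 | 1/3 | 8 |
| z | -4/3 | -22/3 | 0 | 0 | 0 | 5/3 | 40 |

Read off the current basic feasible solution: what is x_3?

8

x_3 is basic (row 3); its value is the RHS of that row, 8.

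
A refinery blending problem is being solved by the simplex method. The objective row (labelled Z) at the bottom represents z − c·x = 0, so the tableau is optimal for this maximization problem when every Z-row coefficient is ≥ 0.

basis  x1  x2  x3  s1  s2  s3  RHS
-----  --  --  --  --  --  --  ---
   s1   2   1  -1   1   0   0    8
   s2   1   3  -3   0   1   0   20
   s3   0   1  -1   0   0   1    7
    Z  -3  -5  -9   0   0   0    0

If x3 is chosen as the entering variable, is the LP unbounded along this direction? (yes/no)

Every constraint-row entry in column x3 is ≤ 0, so increasing x3 is unbounded.

yes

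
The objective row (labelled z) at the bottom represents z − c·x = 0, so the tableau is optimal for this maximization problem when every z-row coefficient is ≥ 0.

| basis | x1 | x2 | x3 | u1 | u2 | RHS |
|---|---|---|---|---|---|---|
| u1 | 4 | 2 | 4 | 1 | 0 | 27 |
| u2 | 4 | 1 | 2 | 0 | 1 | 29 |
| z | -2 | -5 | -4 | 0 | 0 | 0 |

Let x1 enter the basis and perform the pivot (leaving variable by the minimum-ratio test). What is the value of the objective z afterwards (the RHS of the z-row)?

Ratio test on column x1 — row 1: 27/4 = 27/4; row 2: 29/4 = 29/4. Minimum is 27/4 at row 1 (u1 leaves); pivot element 4.
Pivot on row 1; the z-row RHS becomes 0 − (-2)·(27/4) = 27/2.

27/2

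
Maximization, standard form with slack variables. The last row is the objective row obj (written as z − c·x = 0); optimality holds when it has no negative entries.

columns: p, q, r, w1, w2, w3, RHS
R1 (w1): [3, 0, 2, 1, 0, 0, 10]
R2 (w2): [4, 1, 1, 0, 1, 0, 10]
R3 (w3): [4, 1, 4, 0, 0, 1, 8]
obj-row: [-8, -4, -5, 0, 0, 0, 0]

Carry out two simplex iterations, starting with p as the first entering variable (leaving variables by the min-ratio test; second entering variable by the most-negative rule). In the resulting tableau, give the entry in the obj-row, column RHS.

Ratio test on column p — row 1: 10/3 = 10/3; row 2: 10/4 = 5/2; row 3: 8/4 = 2. Minimum is 2 at row 3 (w3 leaves); pivot element 4.
Divide row 3 by 4; eliminate column p from the other rows.
Second iteration: most negative obj-row entry is -2 in column q, so q enters.
Ratio test on column q — row 1: entry -3/4 ≤ 0; row 2: entry 0 ≤ 0; row 3: 2/(1/4) = 8. Minimum is 8 at row 3 (p leaves); pivot element 1/4.
Divide row 3 by 1/4; eliminate column q from the other rows.
After both pivots, the entry at the obj-row, column RHS is 32.

32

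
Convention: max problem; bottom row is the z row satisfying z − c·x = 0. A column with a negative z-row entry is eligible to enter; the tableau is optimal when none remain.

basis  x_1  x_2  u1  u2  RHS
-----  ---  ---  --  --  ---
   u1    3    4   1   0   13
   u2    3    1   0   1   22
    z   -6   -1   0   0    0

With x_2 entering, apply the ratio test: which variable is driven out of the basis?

Column x_2 entries and ratios — u1: 13/4 = 13/4; u2: 22/1 = 22.
Smallest ratio is 13/4 in the row of u1, so u1 leaves.

u1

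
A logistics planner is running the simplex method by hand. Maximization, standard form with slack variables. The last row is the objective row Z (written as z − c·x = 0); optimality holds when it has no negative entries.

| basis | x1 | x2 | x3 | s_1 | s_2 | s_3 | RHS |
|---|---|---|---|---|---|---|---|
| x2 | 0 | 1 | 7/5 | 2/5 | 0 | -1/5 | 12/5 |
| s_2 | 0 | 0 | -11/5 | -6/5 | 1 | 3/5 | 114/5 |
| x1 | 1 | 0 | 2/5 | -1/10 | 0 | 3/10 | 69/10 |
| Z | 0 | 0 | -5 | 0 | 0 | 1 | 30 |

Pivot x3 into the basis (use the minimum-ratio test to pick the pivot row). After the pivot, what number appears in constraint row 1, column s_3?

Ratio test on column x3 — row 1: (12/5)/(7/5) = 12/7; row 2: entry -11/5 ≤ 0; row 3: (69/10)/(2/5) = 69/4. Minimum is 12/7 at row 1 (x2 leaves); pivot element 7/5.
Divide row 1 by 7/5; eliminate column x3 from the other rows.
In the new row 1, the s_3 entry is the old entry divided by the pivot: (-1/5)/(7/5) = -1/7.

-1/7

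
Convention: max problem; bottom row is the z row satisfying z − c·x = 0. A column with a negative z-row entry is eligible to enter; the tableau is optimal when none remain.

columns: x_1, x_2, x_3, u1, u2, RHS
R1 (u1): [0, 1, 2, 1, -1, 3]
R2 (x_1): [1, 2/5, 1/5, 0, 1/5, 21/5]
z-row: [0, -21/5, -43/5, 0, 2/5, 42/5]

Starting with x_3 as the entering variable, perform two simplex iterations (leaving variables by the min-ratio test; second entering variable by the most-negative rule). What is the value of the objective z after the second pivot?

Ratio test on column x_3 — row 1: 3/2 = 3/2; row 2: (21/5)/(1/5) = 21. Minimum is 3/2 at row 1 (u1 leaves); pivot element 2.
Pivot on row 1; the z-row RHS becomes 42/5 − (-43/5)·(3/2) = 213/10.
Next entering variable (most negative z-row entry -39/10): u2.
Ratio test on column u2 — row 1: entry -1/2 ≤ 0; row 2: (39/10)/(3/10) = 13. Minimum is 13 at row 2 (x_1 leaves); pivot element 3/10.
After the second pivot the z-row RHS is 213/10 − (-39/10)·13 = 72.

72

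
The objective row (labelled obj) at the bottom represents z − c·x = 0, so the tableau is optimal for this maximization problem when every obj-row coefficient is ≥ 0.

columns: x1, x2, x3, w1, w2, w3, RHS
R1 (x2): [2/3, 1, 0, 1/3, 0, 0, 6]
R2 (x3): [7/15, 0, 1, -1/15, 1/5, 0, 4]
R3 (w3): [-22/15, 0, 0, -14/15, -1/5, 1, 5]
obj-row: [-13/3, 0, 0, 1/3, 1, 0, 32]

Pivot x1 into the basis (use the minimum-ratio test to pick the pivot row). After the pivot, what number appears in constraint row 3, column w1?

Ratio test on column x1 — row 1: 6/(2/3) = 9; row 2: 4/(7/15) = 60/7; row 3: entry -22/15 ≤ 0. Minimum is 60/7 at row 2 (x3 leaves); pivot element 7/15.
Divide row 2 by 7/15; eliminate column x1 from the other rows.
Row 3 update in column w1: -14/15 − (-22/15)·(-1/7) = -8/7.

-8/7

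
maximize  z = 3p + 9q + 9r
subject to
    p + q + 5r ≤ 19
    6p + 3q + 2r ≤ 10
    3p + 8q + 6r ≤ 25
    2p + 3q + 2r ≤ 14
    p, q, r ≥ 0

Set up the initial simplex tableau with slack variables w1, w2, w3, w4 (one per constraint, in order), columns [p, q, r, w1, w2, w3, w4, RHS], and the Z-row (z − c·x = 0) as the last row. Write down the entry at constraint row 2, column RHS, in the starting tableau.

The RHS of constraint 2 is b_2 = 10.

10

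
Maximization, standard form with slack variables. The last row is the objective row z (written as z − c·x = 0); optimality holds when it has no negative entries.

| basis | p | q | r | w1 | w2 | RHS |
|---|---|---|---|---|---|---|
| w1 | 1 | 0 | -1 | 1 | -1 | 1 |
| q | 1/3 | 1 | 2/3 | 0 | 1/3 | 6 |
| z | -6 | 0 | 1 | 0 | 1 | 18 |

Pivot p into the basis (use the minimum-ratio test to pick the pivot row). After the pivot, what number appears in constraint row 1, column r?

-1

Ratio test on column p — row 1: 1/1 = 1; row 2: 6/(1/3) = 18. Minimum is 1 at row 1 (w1 leaves); pivot element 1.
Divide row 1 by 1; eliminate column p from the other rows.
In the new row 1, the r entry is the old entry divided by the pivot: (-1)/1 = -1.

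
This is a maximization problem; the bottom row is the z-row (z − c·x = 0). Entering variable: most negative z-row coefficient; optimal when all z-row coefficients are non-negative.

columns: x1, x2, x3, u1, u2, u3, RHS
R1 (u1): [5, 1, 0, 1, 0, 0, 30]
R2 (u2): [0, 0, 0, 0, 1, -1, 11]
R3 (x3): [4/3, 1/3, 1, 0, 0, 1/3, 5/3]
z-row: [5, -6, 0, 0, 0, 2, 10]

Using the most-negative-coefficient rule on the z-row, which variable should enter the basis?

x2

Negative z-row entries: x2: -6.
The most negative is -6 in column x2, so x2 enters.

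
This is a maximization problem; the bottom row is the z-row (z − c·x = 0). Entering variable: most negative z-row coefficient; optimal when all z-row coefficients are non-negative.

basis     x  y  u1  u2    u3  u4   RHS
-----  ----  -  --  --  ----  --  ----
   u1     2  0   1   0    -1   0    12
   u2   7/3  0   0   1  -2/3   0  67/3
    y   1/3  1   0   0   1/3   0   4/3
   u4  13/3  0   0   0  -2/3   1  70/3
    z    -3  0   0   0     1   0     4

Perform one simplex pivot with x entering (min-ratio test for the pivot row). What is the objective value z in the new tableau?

16

Ratio test on column x — row 1: 12/2 = 6; row 2: (67/3)/(7/3) = 67/7; row 3: (4/3)/(1/3) = 4; row 4: (70/3)/(13/3) = 70/13. Minimum is 4 at row 3 (y leaves); pivot element 1/3.
Pivot on row 3; the z-row RHS becomes 4 − (-3)·4 = 16.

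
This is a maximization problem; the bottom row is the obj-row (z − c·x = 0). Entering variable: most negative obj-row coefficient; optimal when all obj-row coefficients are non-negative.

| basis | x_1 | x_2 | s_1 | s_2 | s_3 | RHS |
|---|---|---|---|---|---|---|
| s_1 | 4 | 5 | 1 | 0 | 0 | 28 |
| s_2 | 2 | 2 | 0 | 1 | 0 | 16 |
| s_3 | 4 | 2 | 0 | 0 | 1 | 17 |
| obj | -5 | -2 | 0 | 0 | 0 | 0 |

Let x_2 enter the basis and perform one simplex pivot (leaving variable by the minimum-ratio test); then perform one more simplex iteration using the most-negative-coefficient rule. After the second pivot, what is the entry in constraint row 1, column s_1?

Ratio test on column x_2 — row 1: 28/5 = 28/5; row 2: 16/2 = 8; row 3: 17/2 = 17/2. Minimum is 28/5 at row 1 (s_1 leaves); pivot element 5.
Divide row 1 by 5; eliminate column x_2 from the other rows.
Second iteration: most negative obj-row entry is -17/5 in column x_1, so x_1 enters.
Ratio test on column x_1 — row 1: (28/5)/(4/5) = 7; row 2: (24/5)/(2/5) = 12; row 3: (29/5)/(12/5) = 29/12. Minimum is 29/12 at row 3 (s_3 leaves); pivot element 12/5.
Divide row 3 by 12/5; eliminate column x_1 from the other rows.
After both pivots, the entry at constraint row 1, column s_1 is 1/3.

1/3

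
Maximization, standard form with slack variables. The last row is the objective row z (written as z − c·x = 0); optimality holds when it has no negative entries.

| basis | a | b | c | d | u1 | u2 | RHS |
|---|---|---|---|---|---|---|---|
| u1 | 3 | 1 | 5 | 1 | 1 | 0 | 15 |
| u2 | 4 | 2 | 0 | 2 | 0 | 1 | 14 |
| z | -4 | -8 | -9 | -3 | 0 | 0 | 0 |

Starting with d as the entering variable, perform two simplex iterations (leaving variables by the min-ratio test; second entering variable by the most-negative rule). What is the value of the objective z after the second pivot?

177/5

Ratio test on column d — row 1: 15/1 = 15; row 2: 14/2 = 7. Minimum is 7 at row 2 (u2 leaves); pivot element 2.
Pivot on row 2; the z-row RHS becomes 0 − (-3)·7 = 21.
Next entering variable (most negative z-row entry -9): c.
Ratio test on column c — row 1: 8/5 = 8/5; row 2: entry 0 ≤ 0. Minimum is 8/5 at row 1 (u1 leaves); pivot element 5.
After the second pivot the z-row RHS is 21 − (-9)·(8/5) = 177/5.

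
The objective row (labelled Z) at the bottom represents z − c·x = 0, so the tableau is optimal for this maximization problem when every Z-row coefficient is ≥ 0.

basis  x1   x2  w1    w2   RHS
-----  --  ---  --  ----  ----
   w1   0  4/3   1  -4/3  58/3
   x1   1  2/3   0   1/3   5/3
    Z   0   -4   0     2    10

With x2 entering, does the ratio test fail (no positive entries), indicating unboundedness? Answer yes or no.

no

Column x2 has positive entries in row(s) 1, 2, so the ratio test bounds it — not unbounded.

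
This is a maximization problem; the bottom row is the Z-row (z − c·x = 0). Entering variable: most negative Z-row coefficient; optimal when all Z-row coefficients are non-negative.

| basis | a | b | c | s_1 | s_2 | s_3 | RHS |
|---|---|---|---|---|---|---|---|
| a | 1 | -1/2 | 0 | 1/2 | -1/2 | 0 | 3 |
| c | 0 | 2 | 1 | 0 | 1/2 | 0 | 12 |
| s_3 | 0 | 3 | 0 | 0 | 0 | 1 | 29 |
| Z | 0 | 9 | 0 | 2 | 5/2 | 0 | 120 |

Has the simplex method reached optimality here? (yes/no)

Every Z-row coefficient is ≥ 0, so the tableau is optimal.

yes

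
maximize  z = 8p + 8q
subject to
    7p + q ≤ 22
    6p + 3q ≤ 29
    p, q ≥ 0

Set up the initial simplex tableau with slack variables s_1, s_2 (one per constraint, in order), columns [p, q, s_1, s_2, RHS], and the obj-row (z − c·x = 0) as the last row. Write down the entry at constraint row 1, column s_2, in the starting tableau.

0

Slack s_2 belongs to constraint 2; its column is the unit vector e_2, so the entry in row 1 is 0.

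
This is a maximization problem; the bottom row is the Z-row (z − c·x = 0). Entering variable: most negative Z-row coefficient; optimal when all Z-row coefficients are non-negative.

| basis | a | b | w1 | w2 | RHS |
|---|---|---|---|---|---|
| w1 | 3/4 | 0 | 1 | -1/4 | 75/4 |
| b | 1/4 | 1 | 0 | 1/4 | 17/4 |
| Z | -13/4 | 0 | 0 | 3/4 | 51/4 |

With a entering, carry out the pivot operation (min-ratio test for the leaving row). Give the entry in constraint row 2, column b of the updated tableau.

4

Ratio test on column a — row 1: (75/4)/(3/4) = 25; row 2: (17/4)/(1/4) = 17. Minimum is 17 at row 2 (b leaves); pivot element 1/4.
Divide row 2 by 1/4; eliminate column a from the other rows.
In the new row 2, the b entry is the old entry divided by the pivot: 1/(1/4) = 4.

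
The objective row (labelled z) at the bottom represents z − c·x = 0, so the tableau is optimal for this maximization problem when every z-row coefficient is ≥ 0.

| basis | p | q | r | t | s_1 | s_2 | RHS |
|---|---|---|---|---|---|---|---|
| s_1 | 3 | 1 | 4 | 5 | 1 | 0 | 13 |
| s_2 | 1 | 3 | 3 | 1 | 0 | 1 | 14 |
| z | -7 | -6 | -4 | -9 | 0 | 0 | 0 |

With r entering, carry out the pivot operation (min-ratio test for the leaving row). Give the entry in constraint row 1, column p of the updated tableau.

3/4

Ratio test on column r — row 1: 13/4 = 13/4; row 2: 14/3 = 14/3. Minimum is 13/4 at row 1 (s_1 leaves); pivot element 4.
Divide row 1 by 4; eliminate column r from the other rows.
In the new row 1, the p entry is the old entry divided by the pivot: 3/4 = 3/4.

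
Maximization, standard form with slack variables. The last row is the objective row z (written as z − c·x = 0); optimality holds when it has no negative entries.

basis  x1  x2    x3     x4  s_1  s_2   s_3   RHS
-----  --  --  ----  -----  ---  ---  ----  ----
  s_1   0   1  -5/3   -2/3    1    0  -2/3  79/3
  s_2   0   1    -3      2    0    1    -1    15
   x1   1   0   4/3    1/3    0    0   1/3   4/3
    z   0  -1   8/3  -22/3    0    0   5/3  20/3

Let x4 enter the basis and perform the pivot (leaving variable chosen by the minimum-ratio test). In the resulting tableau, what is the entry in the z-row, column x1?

22

Ratio test on column x4 — row 1: entry -2/3 ≤ 0; row 2: 15/2 = 15/2; row 3: (4/3)/(1/3) = 4. Minimum is 4 at row 3 (x1 leaves); pivot element 1/3.
Divide row 3 by 1/3; eliminate column x4 from the other rows.
z-row update in column x1: 0 − (-22/3)·3 = 22.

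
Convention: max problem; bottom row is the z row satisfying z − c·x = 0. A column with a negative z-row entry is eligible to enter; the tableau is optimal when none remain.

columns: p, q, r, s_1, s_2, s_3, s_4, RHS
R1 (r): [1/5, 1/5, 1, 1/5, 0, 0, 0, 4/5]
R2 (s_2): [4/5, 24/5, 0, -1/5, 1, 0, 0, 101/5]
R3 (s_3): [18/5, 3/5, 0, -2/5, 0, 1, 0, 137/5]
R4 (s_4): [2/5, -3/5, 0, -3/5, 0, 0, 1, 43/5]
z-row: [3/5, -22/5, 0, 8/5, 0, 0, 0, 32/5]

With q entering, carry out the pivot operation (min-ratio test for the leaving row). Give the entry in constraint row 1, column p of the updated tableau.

1

Ratio test on column q — row 1: (4/5)/(1/5) = 4; row 2: (101/5)/(24/5) = 101/24; row 3: (137/5)/(3/5) = 137/3; row 4: entry -3/5 ≤ 0. Minimum is 4 at row 1 (r leaves); pivot element 1/5.
Divide row 1 by 1/5; eliminate column q from the other rows.
In the new row 1, the p entry is the old entry divided by the pivot: (1/5)/(1/5) = 1.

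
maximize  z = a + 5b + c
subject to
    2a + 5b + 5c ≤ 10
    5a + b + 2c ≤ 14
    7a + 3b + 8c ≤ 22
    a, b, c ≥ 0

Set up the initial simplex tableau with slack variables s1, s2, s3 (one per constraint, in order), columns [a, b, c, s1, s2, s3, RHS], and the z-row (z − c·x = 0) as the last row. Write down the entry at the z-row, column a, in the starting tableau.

-1

The z-row carries the negated objective coefficients: the a entry is -1.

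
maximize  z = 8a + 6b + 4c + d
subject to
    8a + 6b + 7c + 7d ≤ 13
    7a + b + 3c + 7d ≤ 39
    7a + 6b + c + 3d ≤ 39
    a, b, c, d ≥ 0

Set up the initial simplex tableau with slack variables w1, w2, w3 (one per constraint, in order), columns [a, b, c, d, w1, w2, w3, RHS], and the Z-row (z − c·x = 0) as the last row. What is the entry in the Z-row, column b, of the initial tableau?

-6

The Z-row carries the negated objective coefficients: the b entry is -6.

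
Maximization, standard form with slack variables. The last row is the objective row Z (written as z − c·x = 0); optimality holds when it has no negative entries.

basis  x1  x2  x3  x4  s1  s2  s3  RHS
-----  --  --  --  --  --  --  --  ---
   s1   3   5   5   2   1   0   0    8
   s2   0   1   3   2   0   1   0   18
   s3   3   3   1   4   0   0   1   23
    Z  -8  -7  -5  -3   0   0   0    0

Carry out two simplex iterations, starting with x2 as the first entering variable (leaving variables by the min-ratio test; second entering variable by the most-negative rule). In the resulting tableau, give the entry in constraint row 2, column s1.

0

Ratio test on column x2 — row 1: 8/5 = 8/5; row 2: 18/1 = 18; row 3: 23/3 = 23/3. Minimum is 8/5 at row 1 (s1 leaves); pivot element 5.
Divide row 1 by 5; eliminate column x2 from the other rows.
Second iteration: most negative Z-row entry is -19/5 in column x1, so x1 enters.
Ratio test on column x1 — row 1: (8/5)/(3/5) = 8/3; row 2: entry -3/5 ≤ 0; row 3: (91/5)/(6/5) = 91/6. Minimum is 8/3 at row 1 (x2 leaves); pivot element 3/5.
Divide row 1 by 3/5; eliminate column x1 from the other rows.
After both pivots, the entry at constraint row 2, column s1 is 0.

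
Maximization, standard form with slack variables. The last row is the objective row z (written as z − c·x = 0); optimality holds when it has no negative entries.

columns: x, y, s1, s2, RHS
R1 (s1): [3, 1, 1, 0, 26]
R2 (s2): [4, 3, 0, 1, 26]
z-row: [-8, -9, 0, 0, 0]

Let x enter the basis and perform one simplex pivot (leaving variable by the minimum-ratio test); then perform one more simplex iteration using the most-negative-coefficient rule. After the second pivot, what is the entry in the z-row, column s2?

3

Ratio test on column x — row 1: 26/3 = 26/3; row 2: 26/4 = 13/2. Minimum is 13/2 at row 2 (s2 leaves); pivot element 4.
Divide row 2 by 4; eliminate column x from the other rows.
Second iteration: most negative z-row entry is -3 in column y, so y enters.
Ratio test on column y — row 1: entry -5/4 ≤ 0; row 2: (13/2)/(3/4) = 26/3. Minimum is 26/3 at row 2 (x leaves); pivot element 3/4.
Divide row 2 by 3/4; eliminate column y from the other rows.
After both pivots, the entry at the z-row, column s2 is 3.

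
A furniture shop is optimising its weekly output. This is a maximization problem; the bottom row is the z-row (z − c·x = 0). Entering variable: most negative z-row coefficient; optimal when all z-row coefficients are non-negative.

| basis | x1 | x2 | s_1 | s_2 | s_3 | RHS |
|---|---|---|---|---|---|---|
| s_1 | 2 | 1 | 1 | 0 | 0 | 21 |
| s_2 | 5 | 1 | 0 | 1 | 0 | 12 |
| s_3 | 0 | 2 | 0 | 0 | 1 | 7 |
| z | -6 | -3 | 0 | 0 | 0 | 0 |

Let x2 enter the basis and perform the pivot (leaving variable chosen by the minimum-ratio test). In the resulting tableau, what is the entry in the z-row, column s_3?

3/2

Ratio test on column x2 — row 1: 21/1 = 21; row 2: 12/1 = 12; row 3: 7/2 = 7/2. Minimum is 7/2 at row 3 (s_3 leaves); pivot element 2.
Divide row 3 by 2; eliminate column x2 from the other rows.
z-row update in column s_3: 0 − (-3)·(1/2) = 3/2.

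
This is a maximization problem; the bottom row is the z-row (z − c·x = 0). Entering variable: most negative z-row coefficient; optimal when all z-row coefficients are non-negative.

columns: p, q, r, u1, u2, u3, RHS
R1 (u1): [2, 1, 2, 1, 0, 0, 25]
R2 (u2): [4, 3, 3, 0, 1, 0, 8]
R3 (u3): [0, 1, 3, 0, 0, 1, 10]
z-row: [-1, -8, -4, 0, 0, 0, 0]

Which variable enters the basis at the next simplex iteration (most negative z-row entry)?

q

Negative z-row entries: p: -1, q: -8, r: -4.
The most negative is -8 in column q, so q enters.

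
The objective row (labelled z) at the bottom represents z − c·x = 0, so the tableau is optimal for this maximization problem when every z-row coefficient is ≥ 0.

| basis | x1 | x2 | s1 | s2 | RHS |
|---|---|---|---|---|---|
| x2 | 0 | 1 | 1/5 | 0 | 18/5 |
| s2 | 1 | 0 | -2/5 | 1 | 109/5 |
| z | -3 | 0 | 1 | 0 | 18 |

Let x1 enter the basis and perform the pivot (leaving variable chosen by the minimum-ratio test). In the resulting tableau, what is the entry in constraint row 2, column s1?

-2/5

Ratio test on column x1 — row 1: entry 0 ≤ 0; row 2: (109/5)/1 = 109/5. Minimum is 109/5 at row 2 (s2 leaves); pivot element 1.
Divide row 2 by 1; eliminate column x1 from the other rows.
In the new row 2, the s1 entry is the old entry divided by the pivot: (-2/5)/1 = -2/5.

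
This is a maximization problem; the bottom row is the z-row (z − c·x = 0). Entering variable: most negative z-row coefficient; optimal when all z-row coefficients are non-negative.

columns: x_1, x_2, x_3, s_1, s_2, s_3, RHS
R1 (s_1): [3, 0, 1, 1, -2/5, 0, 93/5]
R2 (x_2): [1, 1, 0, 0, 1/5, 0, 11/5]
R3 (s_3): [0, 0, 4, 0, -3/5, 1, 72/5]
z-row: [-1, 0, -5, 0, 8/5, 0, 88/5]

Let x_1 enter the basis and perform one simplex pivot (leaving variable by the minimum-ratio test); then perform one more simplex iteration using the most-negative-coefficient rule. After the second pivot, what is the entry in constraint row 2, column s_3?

0

Ratio test on column x_1 — row 1: (93/5)/3 = 31/5; row 2: (11/5)/1 = 11/5; row 3: entry 0 ≤ 0. Minimum is 11/5 at row 2 (x_2 leaves); pivot element 1.
Divide row 2 by 1; eliminate column x_1 from the other rows.
Second iteration: most negative z-row entry is -5 in column x_3, so x_3 enters.
Ratio test on column x_3 — row 1: 12/1 = 12; row 2: entry 0 ≤ 0; row 3: (72/5)/4 = 18/5. Minimum is 18/5 at row 3 (s_3 leaves); pivot element 4.
Divide row 3 by 4; eliminate column x_3 from the other rows.
After both pivots, the entry at constraint row 2, column s_3 is 0.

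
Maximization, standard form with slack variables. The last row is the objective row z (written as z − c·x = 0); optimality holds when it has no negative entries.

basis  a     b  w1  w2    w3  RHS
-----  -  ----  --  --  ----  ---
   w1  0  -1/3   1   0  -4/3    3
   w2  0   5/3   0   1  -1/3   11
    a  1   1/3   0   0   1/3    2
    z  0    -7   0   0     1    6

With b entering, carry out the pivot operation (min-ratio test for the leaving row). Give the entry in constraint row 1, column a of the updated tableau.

Ratio test on column b — row 1: entry -1/3 ≤ 0; row 2: 11/(5/3) = 33/5; row 3: 2/(1/3) = 6. Minimum is 6 at row 3 (a leaves); pivot element 1/3.
Divide row 3 by 1/3; eliminate column b from the other rows.
Row 1 update in column a: 0 − (-1/3)·3 = 1.

1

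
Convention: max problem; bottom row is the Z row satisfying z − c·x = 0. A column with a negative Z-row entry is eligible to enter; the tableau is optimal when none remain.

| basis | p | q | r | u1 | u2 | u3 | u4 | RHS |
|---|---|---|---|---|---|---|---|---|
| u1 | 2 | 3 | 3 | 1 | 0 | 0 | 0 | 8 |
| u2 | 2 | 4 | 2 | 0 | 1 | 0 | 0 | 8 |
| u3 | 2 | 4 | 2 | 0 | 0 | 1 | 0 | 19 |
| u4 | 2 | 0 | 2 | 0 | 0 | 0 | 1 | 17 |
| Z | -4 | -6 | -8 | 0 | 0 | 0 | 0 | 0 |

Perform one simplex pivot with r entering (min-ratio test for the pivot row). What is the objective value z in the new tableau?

Ratio test on column r — row 1: 8/3 = 8/3; row 2: 8/2 = 4; row 3: 19/2 = 19/2; row 4: 17/2 = 17/2. Minimum is 8/3 at row 1 (u1 leaves); pivot element 3.
Pivot on row 1; the Z-row RHS becomes 0 − (-8)·(8/3) = 64/3.

64/3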